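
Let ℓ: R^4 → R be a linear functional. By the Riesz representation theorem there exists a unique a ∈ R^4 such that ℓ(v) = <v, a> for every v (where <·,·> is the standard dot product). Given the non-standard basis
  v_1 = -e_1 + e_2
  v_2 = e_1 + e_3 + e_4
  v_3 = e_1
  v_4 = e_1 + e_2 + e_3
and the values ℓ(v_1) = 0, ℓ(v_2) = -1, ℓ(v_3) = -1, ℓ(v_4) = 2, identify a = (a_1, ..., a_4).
a = (-1, -1, 4, -4)

Write a = (a_1, ..., a_4) in the standard basis. For each basis vector v_i, ℓ(v_i) = <v_i, a> is a linear equation in the a_j's. Collect the n equations into a matrix system V a = ℓ, where row i of V is v_i (expressed in the standard basis). Since V is invertible (lower-triangular with 1s on the diagonal, up to permutation), solve by back-substitution:
  V =
[[-1, 1, 0, 0],
 [1, 0, 1, 1],
 [1, 0, 0, 0],
 [1, 1, 1, 0]]
  V a = (0, -1, -1, 2)
Solving gives a = (-1, -1, 4, -4).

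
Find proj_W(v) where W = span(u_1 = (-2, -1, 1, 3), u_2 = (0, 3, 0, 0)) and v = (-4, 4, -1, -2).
proj_W(v) = (-1/7, 4, 1/14, 3/14)

Set up U = [u_1 | ... | u_2] ∈ R^(4×2). The projector onto W = col(U) is P = U (U^T U)^(-1) U^T.
Compute U^T U =
  [15, -3]
  [-3, 9],
and U^T v = (-3, 12).
Solve U^T U · c = U^T v for the coefficients: c = (1/14, 19/14). The projection is proj_W(v) = U c.
Check: (v - proj_W(v)) · u_1 = 0  (should be 0).
Check: (v - proj_W(v)) · u_2 = 0  (should be 0).
Result: proj_W(v) = (-1/7, 4, 1/14, 3/14).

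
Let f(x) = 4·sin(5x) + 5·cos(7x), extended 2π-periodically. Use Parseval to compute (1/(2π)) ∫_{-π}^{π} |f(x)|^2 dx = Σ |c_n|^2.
Σ |c_n|^2 = 41/2

Expand |f|^2 and use orthogonality of {sin(nx), cos(mx)} on [-π, π]:
  ∫_{-π}^{π} sin(nx)^2 dx = π, ∫ cos(mx)^2 dx = π, and cross terms integrate to 0.
So ∫_{-π}^{π} f(x)^2 dx = 4^2 · π + 5^2 · π = (16 + 25)π.
Divide by 2π: (16 + 25)/2 = 41/2.
By Parseval, this equals Σ |c_n|^2.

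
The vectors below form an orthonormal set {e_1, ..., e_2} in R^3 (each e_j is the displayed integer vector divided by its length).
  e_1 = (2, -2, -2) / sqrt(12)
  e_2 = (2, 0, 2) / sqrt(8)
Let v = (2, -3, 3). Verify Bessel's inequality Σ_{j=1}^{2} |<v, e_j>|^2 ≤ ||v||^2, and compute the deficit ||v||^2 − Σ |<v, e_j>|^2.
Σ |<v, e_j>|^2 = 83/6; ||v||^2 = 22; deficit = 49/6

Write each e_j = u_j / sqrt(<u_j, u_j>) where u_j is the displayed integer vector. Then <v, e_j> = <v, u_j> / sqrt(<u_j, u_j>), so |<v, e_j>|^2 = <v, u_j>^2 / <u_j, u_j>.
Coefficients: <v, e_1> = 4/sqrt(12), <v, e_2> = 10/sqrt(8).
Square and sum: Σ |<v, e_j>|^2 = 83/6.
Compute ||v||^2 = v·v = 22.
Deficit = 22 − 83/6 = 49/6 ≥ 0, confirming Bessel's inequality. (The deficit equals ||v − Σ <v,e_j> e_j||^2, the squared distance from v to span{e_j}.)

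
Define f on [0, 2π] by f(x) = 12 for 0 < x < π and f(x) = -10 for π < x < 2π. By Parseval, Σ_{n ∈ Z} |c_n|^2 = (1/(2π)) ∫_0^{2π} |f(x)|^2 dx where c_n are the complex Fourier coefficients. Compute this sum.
Σ |c_n|^2 = 122

Parseval equates the L^2 energy of f (normalised by 1/(2π)) with the ℓ^2 sum of its Fourier coefficients: (1/(2π)) ∫_0^{2π} |f|^2 = Σ |c_n|^2.
Compute the left side: (1/(2π)) [∫_0^π 12^2 dx + ∫_π^{2π} (-10)^2 dx] = (1/(2π)) · (144π + 100π) = (144 + 100)/2 = 122.
So Σ_{n ∈ Z} |c_n|^2 = 122.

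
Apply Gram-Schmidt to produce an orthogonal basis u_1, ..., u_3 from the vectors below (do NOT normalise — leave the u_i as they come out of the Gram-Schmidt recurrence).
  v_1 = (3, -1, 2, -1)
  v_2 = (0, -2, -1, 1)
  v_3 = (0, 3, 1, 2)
Orthogonal basis:
  u_1 = (3, -1, 2, -1)
  u_2 = (1/5, -31/15, -13/15, 14/15)
  u_3 = (69/89, 88/89, 57/89, 233/89)

Apply the Gram-Schmidt recurrence
  u_1 = v_1
  u_i = v_i − Σ_{j<i} ((v_i · u_j) / (u_j · u_j)) · u_j.

Step by step this gives:
  u_1 = (3, -1, 2, -1)
  u_2 = (1/5, -31/15, -13/15, 14/15)
  u_3 = (69/89, 88/89, 57/89, 233/89)

Orthogonality check:
  u_2 · u_1 = 0 (should be 0)
  u_3 · u_1 = 0 (should be 0)
  u_3 · u_2 = 0 (should be 0)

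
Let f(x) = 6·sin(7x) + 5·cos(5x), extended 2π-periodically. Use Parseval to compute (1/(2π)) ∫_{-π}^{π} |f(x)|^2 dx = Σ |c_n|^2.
Σ |c_n|^2 = 61/2

Expand |f|^2 and use orthogonality of {sin(nx), cos(mx)} on [-π, π]:
  ∫_{-π}^{π} sin(nx)^2 dx = π, ∫ cos(mx)^2 dx = π, and cross terms integrate to 0.
So ∫_{-π}^{π} f(x)^2 dx = 6^2 · π + 5^2 · π = (36 + 25)π.
Divide by 2π: (36 + 25)/2 = 61/2.
By Parseval, this equals Σ |c_n|^2.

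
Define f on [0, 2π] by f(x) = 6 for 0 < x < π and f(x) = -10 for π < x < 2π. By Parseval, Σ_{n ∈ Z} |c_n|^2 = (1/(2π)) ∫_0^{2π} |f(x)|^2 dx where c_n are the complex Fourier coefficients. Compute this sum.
Σ |c_n|^2 = 68

Parseval equates the L^2 energy of f (normalised by 1/(2π)) with the ℓ^2 sum of its Fourier coefficients: (1/(2π)) ∫_0^{2π} |f|^2 = Σ |c_n|^2.
Compute the left side: (1/(2π)) [∫_0^π 6^2 dx + ∫_π^{2π} (-10)^2 dx] = (1/(2π)) · (36π + 100π) = (36 + 100)/2 = 68.
So Σ_{n ∈ Z} |c_n|^2 = 68.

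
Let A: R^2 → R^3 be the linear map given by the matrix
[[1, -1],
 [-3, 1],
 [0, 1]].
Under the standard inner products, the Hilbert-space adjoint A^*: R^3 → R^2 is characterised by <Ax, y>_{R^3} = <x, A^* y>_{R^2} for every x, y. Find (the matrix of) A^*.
A^* = A^T =
[[1, -3, 0],
 [-1, 1, 1]]

For real matrices with standard dot products, the defining identity <Ax, y> = <x, A^* y> gives (Ax)^T y = x^T (A^*) y, i.e. x^T A^T y = x^T (A^*) y. Since this holds for all x, y, we must have A^* = A^T. Therefore
A^* =
[[1, -3, 0],
 [-1, 1, 1]].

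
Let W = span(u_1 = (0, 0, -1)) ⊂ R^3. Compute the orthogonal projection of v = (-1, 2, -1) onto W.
proj_W(v) = (0, 0, -1)

Set up U = [u_1 | ... | u_1] ∈ R^(3×1). The projector onto W = col(U) is P = U (U^T U)^(-1) U^T.
Compute U^T U =
  [1],
and U^T v = (1).
Solve U^T U · c = U^T v for the coefficients: c = (1). The projection is proj_W(v) = U c.
Check: (v - proj_W(v)) · u_1 = 0  (should be 0).
Result: proj_W(v) = (0, 0, -1).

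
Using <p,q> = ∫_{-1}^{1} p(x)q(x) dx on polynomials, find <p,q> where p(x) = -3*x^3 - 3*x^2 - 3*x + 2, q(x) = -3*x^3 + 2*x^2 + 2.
<p,q> = 1096/105

Expand the product: p(x)·q(x) = 9*x^6 + 3*x^5 + 3*x^4 - 18*x^3 - 2*x^2 - 6*x + 4.
∫_{-1}^{1} of each monomial x^k gives [2/(k+1) if k even, 0 if k odd]. Integrating term-by-term (or equivalently evaluating the antiderivative F(x) = 9*x^7/7 + x^6/2 + 3*x^5/5 - 9*x^4/2 - 2*x^3/3 - 3*x^2 + 4*x at the endpoints):
  F(1) − F(−1) = -187/105 − (-1283/105) = 1096/105.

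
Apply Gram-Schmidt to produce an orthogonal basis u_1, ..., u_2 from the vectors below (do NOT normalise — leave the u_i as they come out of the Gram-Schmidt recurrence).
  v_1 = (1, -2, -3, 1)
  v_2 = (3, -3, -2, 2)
Orthogonal basis:
  u_1 = (1, -2, -3, 1)
  u_2 = (28/15, -11/15, 7/5, 13/15)

Apply the Gram-Schmidt recurrence
  u_1 = v_1
  u_i = v_i − Σ_{j<i} ((v_i · u_j) / (u_j · u_j)) · u_j.

Step by step this gives:
  u_1 = (1, -2, -3, 1)
  u_2 = (28/15, -11/15, 7/5, 13/15)

Orthogonality check:
  u_2 · u_1 = 0 (should be 0)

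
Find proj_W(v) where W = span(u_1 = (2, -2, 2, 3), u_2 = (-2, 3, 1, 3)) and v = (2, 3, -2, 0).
proj_W(v) = (-210/241, 489/482, -213/482, -108/241)

Set up U = [u_1 | ... | u_2] ∈ R^(4×2). The projector onto W = col(U) is P = U (U^T U)^(-1) U^T.
Compute U^T U =
  [21, 1]
  [1, 23],
and U^T v = (-6, 3).
Solve U^T U · c = U^T v for the coefficients: c = (-141/482, 69/482). The projection is proj_W(v) = U c.
Check: (v - proj_W(v)) · u_1 = 0  (should be 0).
Check: (v - proj_W(v)) · u_2 = 0  (should be 0).
Result: proj_W(v) = (-210/241, 489/482, -213/482, -108/241).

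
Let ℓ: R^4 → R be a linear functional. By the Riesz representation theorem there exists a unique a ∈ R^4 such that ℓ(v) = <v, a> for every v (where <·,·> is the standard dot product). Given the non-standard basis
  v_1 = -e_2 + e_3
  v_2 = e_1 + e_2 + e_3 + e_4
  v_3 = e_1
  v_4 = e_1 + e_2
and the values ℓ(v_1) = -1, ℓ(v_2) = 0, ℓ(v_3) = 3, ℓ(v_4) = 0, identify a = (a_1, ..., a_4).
a = (3, -3, -4, 4)

Write a = (a_1, ..., a_4) in the standard basis. For each basis vector v_i, ℓ(v_i) = <v_i, a> is a linear equation in the a_j's. Collect the n equations into a matrix system V a = ℓ, where row i of V is v_i (expressed in the standard basis). Since V is invertible (lower-triangular with 1s on the diagonal, up to permutation), solve by back-substitution:
  V =
[[0, -1, 1, 0],
 [1, 1, 1, 1],
 [1, 0, 0, 0],
 [1, 1, 0, 0]]
  V a = (-1, 0, 3, 0)
Solving gives a = (3, -3, -4, 4).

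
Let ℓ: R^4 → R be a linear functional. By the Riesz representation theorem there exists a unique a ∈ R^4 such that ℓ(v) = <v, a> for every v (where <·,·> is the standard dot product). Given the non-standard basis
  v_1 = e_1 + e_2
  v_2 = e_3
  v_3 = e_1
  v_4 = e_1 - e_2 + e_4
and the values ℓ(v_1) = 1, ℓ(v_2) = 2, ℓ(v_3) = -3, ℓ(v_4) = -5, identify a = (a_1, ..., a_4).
a = (-3, 4, 2, 2)

Write a = (a_1, ..., a_4) in the standard basis. For each basis vector v_i, ℓ(v_i) = <v_i, a> is a linear equation in the a_j's. Collect the n equations into a matrix system V a = ℓ, where row i of V is v_i (expressed in the standard basis). Since V is invertible (lower-triangular with 1s on the diagonal, up to permutation), solve by back-substitution:
  V =
[[1, 1, 0, 0],
 [0, 0, 1, 0],
 [1, 0, 0, 0],
 [1, -1, 0, 1]]
  V a = (1, 2, -3, -5)
Solving gives a = (-3, 4, 2, 2).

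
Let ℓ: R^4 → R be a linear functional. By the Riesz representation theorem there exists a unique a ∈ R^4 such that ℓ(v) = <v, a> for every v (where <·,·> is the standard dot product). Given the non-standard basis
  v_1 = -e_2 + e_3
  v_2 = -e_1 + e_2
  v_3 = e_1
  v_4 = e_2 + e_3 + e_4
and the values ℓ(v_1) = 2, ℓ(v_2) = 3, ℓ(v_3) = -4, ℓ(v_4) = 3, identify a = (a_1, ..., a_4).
a = (-4, -1, 1, 3)

Write a = (a_1, ..., a_4) in the standard basis. For each basis vector v_i, ℓ(v_i) = <v_i, a> is a linear equation in the a_j's. Collect the n equations into a matrix system V a = ℓ, where row i of V is v_i (expressed in the standard basis). Since V is invertible (lower-triangular with 1s on the diagonal, up to permutation), solve by back-substitution:
  V =
[[0, -1, 1, 0],
 [-1, 1, 0, 0],
 [1, 0, 0, 0],
 [0, 1, 1, 1]]
  V a = (2, 3, -4, 3)
Solving gives a = (-4, -1, 1, 3).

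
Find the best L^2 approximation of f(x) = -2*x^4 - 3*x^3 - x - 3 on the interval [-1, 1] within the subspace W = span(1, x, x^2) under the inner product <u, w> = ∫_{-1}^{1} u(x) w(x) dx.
g(x) = -12*x^2/7 - 14*x/5 - 99/35

The best approximation g ∈ W is the orthogonal projection of f onto W. Writing g = a_0 + a_1 x + a_2 x^2, the coefficients solve the normal equations G · a = b where
  G_{ij} = <φ_i, φ_j> and b_i = <f, φ_i>, with φ_0 = 1, φ_1 = x, φ_2 = x^2.
G =
  [2, 0, 2/3]
  [0, 2/3, 0]
  [2/3, 0, 2/5],
b = (-34/5, -28/15, -18/7).
Solving gives a_0 = -99/35, a_1 = -14/5, a_2 = -12/7, so
  g(x) = -12*x^2/7 - 14*x/5 - 99/35.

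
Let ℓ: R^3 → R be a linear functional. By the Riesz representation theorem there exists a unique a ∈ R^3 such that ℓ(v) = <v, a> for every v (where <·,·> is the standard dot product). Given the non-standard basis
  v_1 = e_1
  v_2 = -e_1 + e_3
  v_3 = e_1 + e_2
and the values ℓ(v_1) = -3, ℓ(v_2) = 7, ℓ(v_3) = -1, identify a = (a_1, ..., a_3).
a = (-3, 2, 4)

Write a = (a_1, ..., a_3) in the standard basis. For each basis vector v_i, ℓ(v_i) = <v_i, a> is a linear equation in the a_j's. Collect the n equations into a matrix system V a = ℓ, where row i of V is v_i (expressed in the standard basis). Since V is invertible (lower-triangular with 1s on the diagonal, up to permutation), solve by back-substitution:
  V =
[[1, 0, 0],
 [-1, 0, 1],
 [1, 1, 0]]
  V a = (-3, 7, -1)
Solving gives a = (-3, 2, 4).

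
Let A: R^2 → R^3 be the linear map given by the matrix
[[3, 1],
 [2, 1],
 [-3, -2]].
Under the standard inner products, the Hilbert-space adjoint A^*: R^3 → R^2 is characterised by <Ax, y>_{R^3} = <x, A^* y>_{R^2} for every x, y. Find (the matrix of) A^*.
A^* = A^T =
[[3, 2, -3],
 [1, 1, -2]]

For real matrices with standard dot products, the defining identity <Ax, y> = <x, A^* y> gives (Ax)^T y = x^T (A^*) y, i.e. x^T A^T y = x^T (A^*) y. Since this holds for all x, y, we must have A^* = A^T. Therefore
A^* =
[[3, 2, -3],
 [1, 1, -2]].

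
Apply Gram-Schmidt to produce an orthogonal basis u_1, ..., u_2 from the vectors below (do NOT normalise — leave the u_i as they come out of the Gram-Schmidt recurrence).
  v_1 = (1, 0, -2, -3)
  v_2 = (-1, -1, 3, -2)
Orthogonal basis:
  u_1 = (1, 0, -2, -3)
  u_2 = (-13/14, -1, 20/7, -31/14)

Apply the Gram-Schmidt recurrence
  u_1 = v_1
  u_i = v_i − Σ_{j<i} ((v_i · u_j) / (u_j · u_j)) · u_j.

Step by step this gives:
  u_1 = (1, 0, -2, -3)
  u_2 = (-13/14, -1, 20/7, -31/14)

Orthogonality check:
  u_2 · u_1 = 0 (should be 0)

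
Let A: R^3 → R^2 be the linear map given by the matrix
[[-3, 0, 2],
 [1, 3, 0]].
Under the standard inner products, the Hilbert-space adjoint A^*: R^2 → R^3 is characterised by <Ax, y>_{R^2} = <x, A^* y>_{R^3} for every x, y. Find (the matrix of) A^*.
A^* = A^T =
[[-3, 1],
 [0, 3],
 [2, 0]]

For real matrices with standard dot products, the defining identity <Ax, y> = <x, A^* y> gives (Ax)^T y = x^T (A^*) y, i.e. x^T A^T y = x^T (A^*) y. Since this holds for all x, y, we must have A^* = A^T. Therefore
A^* =
[[-3, 1],
 [0, 3],
 [2, 0]].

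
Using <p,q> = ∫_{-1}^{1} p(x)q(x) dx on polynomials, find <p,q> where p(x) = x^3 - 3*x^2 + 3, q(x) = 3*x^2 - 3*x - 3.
<p,q> = -54/5

Expand the product: p(x)·q(x) = 3*x^5 - 12*x^4 + 6*x^3 + 18*x^2 - 9*x - 9.
∫_{-1}^{1} of each monomial x^k gives [2/(k+1) if k even, 0 if k odd]. Integrating term-by-term (or equivalently evaluating the antiderivative F(x) = x^6/2 - 12*x^5/5 + 3*x^4/2 + 6*x^3 - 9*x^2/2 - 9*x at the endpoints):
  F(1) − F(−1) = -79/10 − (29/10) = -54/5.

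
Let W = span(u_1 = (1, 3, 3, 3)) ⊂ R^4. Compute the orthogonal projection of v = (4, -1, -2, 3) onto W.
proj_W(v) = (1/7, 3/7, 3/7, 3/7)

Set up U = [u_1 | ... | u_1] ∈ R^(4×1). The projector onto W = col(U) is P = U (U^T U)^(-1) U^T.
Compute U^T U =
  [28],
and U^T v = (4).
Solve U^T U · c = U^T v for the coefficients: c = (1/7). The projection is proj_W(v) = U c.
Check: (v - proj_W(v)) · u_1 = 0  (should be 0).
Result: proj_W(v) = (1/7, 3/7, 3/7, 3/7).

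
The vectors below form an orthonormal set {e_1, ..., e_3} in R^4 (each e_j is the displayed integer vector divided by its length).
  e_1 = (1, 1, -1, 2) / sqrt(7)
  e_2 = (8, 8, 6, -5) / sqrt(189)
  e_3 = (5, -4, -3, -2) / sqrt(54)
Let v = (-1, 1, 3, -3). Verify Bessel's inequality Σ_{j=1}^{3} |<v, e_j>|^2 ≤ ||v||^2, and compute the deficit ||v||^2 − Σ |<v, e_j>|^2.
Σ |<v, e_j>|^2 = 20; ||v||^2 = 20; deficit = 0

Write each e_j = u_j / sqrt(<u_j, u_j>) where u_j is the displayed integer vector. Then <v, e_j> = <v, u_j> / sqrt(<u_j, u_j>), so |<v, e_j>|^2 = <v, u_j>^2 / <u_j, u_j>.
Coefficients: <v, e_1> = -9/sqrt(7), <v, e_2> = 33/sqrt(189), <v, e_3> = -12/sqrt(54).
Square and sum: Σ |<v, e_j>|^2 = 20.
Compute ||v||^2 = v·v = 20.
Deficit = 20 − 20 = 0 ≥ 0, confirming Bessel's inequality. (The deficit equals ||v − Σ <v,e_j> e_j||^2, the squared distance from v to span{e_j}.)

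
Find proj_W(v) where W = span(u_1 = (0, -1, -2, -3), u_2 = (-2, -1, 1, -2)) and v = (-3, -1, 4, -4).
proj_W(v) = (-482/115, -196/115, 331/115, -347/115)

Set up U = [u_1 | ... | u_2] ∈ R^(4×2). The projector onto W = col(U) is P = U (U^T U)^(-1) U^T.
Compute U^T U =
  [14, 5]
  [5, 10],
and U^T v = (5, 19).
Solve U^T U · c = U^T v for the coefficients: c = (-9/23, 241/115). The projection is proj_W(v) = U c.
Check: (v - proj_W(v)) · u_1 = 0  (should be 0).
Check: (v - proj_W(v)) · u_2 = 0  (should be 0).
Result: proj_W(v) = (-482/115, -196/115, 331/115, -347/115).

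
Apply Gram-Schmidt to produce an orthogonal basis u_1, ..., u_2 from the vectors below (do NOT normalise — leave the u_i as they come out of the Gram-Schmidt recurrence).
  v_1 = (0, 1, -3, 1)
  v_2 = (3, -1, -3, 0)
Orthogonal basis:
  u_1 = (0, 1, -3, 1)
  u_2 = (3, -19/11, -9/11, -8/11)

Apply the Gram-Schmidt recurrence
  u_1 = v_1
  u_i = v_i − Σ_{j<i} ((v_i · u_j) / (u_j · u_j)) · u_j.

Step by step this gives:
  u_1 = (0, 1, -3, 1)
  u_2 = (3, -19/11, -9/11, -8/11)

Orthogonality check:
  u_2 · u_1 = 0 (should be 0)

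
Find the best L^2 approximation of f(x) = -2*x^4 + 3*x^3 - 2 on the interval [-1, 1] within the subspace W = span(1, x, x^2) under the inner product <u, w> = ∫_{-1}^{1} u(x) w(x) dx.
g(x) = -12*x^2/7 + 9*x/5 - 64/35

The best approximation g ∈ W is the orthogonal projection of f onto W. Writing g = a_0 + a_1 x + a_2 x^2, the coefficients solve the normal equations G · a = b where
  G_{ij} = <φ_i, φ_j> and b_i = <f, φ_i>, with φ_0 = 1, φ_1 = x, φ_2 = x^2.
G =
  [2, 0, 2/3]
  [0, 2/3, 0]
  [2/3, 0, 2/5],
b = (-24/5, 6/5, -40/21).
Solving gives a_0 = -64/35, a_1 = 9/5, a_2 = -12/7, so
  g(x) = -12*x^2/7 + 9*x/5 - 64/35.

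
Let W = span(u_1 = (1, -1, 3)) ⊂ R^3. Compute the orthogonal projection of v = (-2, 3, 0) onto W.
proj_W(v) = (-5/11, 5/11, -15/11)

Set up U = [u_1 | ... | u_1] ∈ R^(3×1). The projector onto W = col(U) is P = U (U^T U)^(-1) U^T.
Compute U^T U =
  [11],
and U^T v = (-5).
Solve U^T U · c = U^T v for the coefficients: c = (-5/11). The projection is proj_W(v) = U c.
Check: (v - proj_W(v)) · u_1 = 0  (should be 0).
Result: proj_W(v) = (-5/11, 5/11, -15/11).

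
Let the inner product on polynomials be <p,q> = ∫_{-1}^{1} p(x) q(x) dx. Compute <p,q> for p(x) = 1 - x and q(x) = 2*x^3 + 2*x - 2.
<p,q> = -92/15

Expand the product: p(x)·q(x) = -2*x^4 + 2*x^3 - 2*x^2 + 4*x - 2.
∫_{-1}^{1} of each monomial x^k gives [2/(k+1) if k even, 0 if k odd]. Integrating term-by-term (or equivalently evaluating the antiderivative F(x) = -2*x^5/5 + x^4/2 - 2*x^3/3 + 2*x^2 - 2*x at the endpoints):
  F(1) − F(−1) = -17/30 − (167/30) = -92/15.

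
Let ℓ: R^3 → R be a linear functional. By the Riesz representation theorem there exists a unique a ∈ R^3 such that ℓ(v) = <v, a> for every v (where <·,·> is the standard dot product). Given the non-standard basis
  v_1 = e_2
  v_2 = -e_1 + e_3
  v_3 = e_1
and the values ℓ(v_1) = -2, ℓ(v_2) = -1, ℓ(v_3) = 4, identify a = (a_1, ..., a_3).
a = (4, -2, 3)

Write a = (a_1, ..., a_3) in the standard basis. For each basis vector v_i, ℓ(v_i) = <v_i, a> is a linear equation in the a_j's. Collect the n equations into a matrix system V a = ℓ, where row i of V is v_i (expressed in the standard basis). Since V is invertible (lower-triangular with 1s on the diagonal, up to permutation), solve by back-substitution:
  V =
[[0, 1, 0],
 [-1, 0, 1],
 [1, 0, 0]]
  V a = (-2, -1, 4)
Solving gives a = (4, -2, 3).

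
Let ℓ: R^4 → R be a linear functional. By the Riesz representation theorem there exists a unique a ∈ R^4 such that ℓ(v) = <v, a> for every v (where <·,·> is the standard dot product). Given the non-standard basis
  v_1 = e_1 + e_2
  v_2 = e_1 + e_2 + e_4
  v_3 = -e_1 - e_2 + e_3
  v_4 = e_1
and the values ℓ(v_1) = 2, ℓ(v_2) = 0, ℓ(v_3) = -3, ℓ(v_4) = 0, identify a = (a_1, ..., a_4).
a = (0, 2, -1, -2)

Write a = (a_1, ..., a_4) in the standard basis. For each basis vector v_i, ℓ(v_i) = <v_i, a> is a linear equation in the a_j's. Collect the n equations into a matrix system V a = ℓ, where row i of V is v_i (expressed in the standard basis). Since V is invertible (lower-triangular with 1s on the diagonal, up to permutation), solve by back-substitution:
  V =
[[1, 1, 0, 0],
 [1, 1, 0, 1],
 [-1, -1, 1, 0],
 [1, 0, 0, 0]]
  V a = (2, 0, -3, 0)
Solving gives a = (0, 2, -1, -2).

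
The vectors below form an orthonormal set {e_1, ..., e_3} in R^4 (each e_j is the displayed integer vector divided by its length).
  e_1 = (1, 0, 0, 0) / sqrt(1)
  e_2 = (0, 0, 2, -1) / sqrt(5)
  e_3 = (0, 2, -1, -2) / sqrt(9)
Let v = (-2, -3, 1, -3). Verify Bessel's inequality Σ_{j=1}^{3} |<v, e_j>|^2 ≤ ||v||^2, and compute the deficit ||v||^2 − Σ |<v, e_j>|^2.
Σ |<v, e_j>|^2 = 82/9; ||v||^2 = 23; deficit = 125/9

Write each e_j = u_j / sqrt(<u_j, u_j>) where u_j is the displayed integer vector. Then <v, e_j> = <v, u_j> / sqrt(<u_j, u_j>), so |<v, e_j>|^2 = <v, u_j>^2 / <u_j, u_j>.
Coefficients: <v, e_1> = -2/sqrt(1), <v, e_2> = 5/sqrt(5), <v, e_3> = -1/sqrt(9).
Square and sum: Σ |<v, e_j>|^2 = 82/9.
Compute ||v||^2 = v·v = 23.
Deficit = 23 − 82/9 = 125/9 ≥ 0, confirming Bessel's inequality. (The deficit equals ||v − Σ <v,e_j> e_j||^2, the squared distance from v to span{e_j}.)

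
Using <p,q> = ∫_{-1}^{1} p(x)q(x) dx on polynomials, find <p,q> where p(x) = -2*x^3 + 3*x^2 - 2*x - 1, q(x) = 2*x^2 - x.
<p,q> = 16/5

Expand the product: p(x)·q(x) = -4*x^5 + 8*x^4 - 7*x^3 + x.
∫_{-1}^{1} of each monomial x^k gives [2/(k+1) if k even, 0 if k odd]. Integrating term-by-term (or equivalently evaluating the antiderivative F(x) = -2*x^6/3 + 8*x^5/5 - 7*x^4/4 + x^2/2 at the endpoints):
  F(1) − F(−1) = -19/60 − (-211/60) = 16/5.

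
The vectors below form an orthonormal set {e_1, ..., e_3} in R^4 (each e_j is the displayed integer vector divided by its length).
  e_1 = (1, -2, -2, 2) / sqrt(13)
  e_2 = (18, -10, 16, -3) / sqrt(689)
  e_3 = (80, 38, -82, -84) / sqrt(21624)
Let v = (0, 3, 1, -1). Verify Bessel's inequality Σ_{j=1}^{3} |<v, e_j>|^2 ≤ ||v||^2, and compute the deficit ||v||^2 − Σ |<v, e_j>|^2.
Σ |<v, e_j>|^2 = 433/51; ||v||^2 = 11; deficit = 128/51

Write each e_j = u_j / sqrt(<u_j, u_j>) where u_j is the displayed integer vector. Then <v, e_j> = <v, u_j> / sqrt(<u_j, u_j>), so |<v, e_j>|^2 = <v, u_j>^2 / <u_j, u_j>.
Coefficients: <v, e_1> = -10/sqrt(13), <v, e_2> = -11/sqrt(689), <v, e_3> = 116/sqrt(21624).
Square and sum: Σ |<v, e_j>|^2 = 433/51.
Compute ||v||^2 = v·v = 11.
Deficit = 11 − 433/51 = 128/51 ≥ 0, confirming Bessel's inequality. (The deficit equals ||v − Σ <v,e_j> e_j||^2, the squared distance from v to span{e_j}.)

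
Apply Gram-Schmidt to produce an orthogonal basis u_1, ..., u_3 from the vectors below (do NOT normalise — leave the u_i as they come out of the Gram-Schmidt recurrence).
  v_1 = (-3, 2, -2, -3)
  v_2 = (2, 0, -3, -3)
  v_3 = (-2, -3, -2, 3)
Orthogonal basis:
  u_1 = (-3, 2, -2, -3)
  u_2 = (79/26, -9/13, -30/13, -51/26)
  u_3 = (-849/491, -1379/491, -1487/491, 921/491)

Apply the Gram-Schmidt recurrence
  u_1 = v_1
  u_i = v_i − Σ_{j<i} ((v_i · u_j) / (u_j · u_j)) · u_j.

Step by step this gives:
  u_1 = (-3, 2, -2, -3)
  u_2 = (79/26, -9/13, -30/13, -51/26)
  u_3 = (-849/491, -1379/491, -1487/491, 921/491)

Orthogonality check:
  u_2 · u_1 = 0 (should be 0)
  u_3 · u_1 = 0 (should be 0)
  u_3 · u_2 = 0 (should be 0)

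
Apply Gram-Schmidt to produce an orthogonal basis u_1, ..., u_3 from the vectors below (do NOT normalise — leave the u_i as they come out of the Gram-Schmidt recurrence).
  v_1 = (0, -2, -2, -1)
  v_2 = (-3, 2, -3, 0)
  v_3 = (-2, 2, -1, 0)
Orthogonal basis:
  u_1 = (0, -2, -2, -1)
  u_2 = (-3, 22/9, -23/9, 2/9)
  u_3 = (-25/194, 3/97, 29/194, -35/97)

Apply the Gram-Schmidt recurrence
  u_1 = v_1
  u_i = v_i − Σ_{j<i} ((v_i · u_j) / (u_j · u_j)) · u_j.

Step by step this gives:
  u_1 = (0, -2, -2, -1)
  u_2 = (-3, 22/9, -23/9, 2/9)
  u_3 = (-25/194, 3/97, 29/194, -35/97)

Orthogonality check:
  u_2 · u_1 = 0 (should be 0)
  u_3 · u_1 = 0 (should be 0)
  u_3 · u_2 = 0 (should be 0)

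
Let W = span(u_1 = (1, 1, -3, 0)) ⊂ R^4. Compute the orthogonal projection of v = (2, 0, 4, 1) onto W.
proj_W(v) = (-10/11, -10/11, 30/11, 0)

Set up U = [u_1 | ... | u_1] ∈ R^(4×1). The projector onto W = col(U) is P = U (U^T U)^(-1) U^T.
Compute U^T U =
  [11],
and U^T v = (-10).
Solve U^T U · c = U^T v for the coefficients: c = (-10/11). The projection is proj_W(v) = U c.
Check: (v - proj_W(v)) · u_1 = 0  (should be 0).
Result: proj_W(v) = (-10/11, -10/11, 30/11, 0).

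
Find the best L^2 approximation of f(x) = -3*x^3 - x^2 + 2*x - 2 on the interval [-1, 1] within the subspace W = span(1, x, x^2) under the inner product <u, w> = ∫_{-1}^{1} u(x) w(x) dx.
g(x) = -x^2 + x/5 - 2

The best approximation g ∈ W is the orthogonal projection of f onto W. Writing g = a_0 + a_1 x + a_2 x^2, the coefficients solve the normal equations G · a = b where
  G_{ij} = <φ_i, φ_j> and b_i = <f, φ_i>, with φ_0 = 1, φ_1 = x, φ_2 = x^2.
G =
  [2, 0, 2/3]
  [0, 2/3, 0]
  [2/3, 0, 2/5],
b = (-14/3, 2/15, -26/15).
Solving gives a_0 = -2, a_1 = 1/5, a_2 = -1, so
  g(x) = -x^2 + x/5 - 2.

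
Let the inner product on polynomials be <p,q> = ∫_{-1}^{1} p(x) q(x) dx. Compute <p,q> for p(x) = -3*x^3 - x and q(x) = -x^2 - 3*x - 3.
<p,q> = 28/5

Expand the product: p(x)·q(x) = 3*x^5 + 9*x^4 + 10*x^3 + 3*x^2 + 3*x.
∫_{-1}^{1} of each monomial x^k gives [2/(k+1) if k even, 0 if k odd]. Integrating term-by-term (or equivalently evaluating the antiderivative F(x) = x^6/2 + 9*x^5/5 + 5*x^4/2 + x^3 + 3*x^2/2 at the endpoints):
  F(1) − F(−1) = 73/10 − (17/10) = 28/5.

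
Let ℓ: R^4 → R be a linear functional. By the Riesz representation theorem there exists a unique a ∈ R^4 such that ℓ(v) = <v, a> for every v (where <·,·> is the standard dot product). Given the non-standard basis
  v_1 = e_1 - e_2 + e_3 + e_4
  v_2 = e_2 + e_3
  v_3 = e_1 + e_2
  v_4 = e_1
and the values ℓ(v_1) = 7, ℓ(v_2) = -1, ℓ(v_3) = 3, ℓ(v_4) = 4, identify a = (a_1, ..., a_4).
a = (4, -1, 0, 2)

Write a = (a_1, ..., a_4) in the standard basis. For each basis vector v_i, ℓ(v_i) = <v_i, a> is a linear equation in the a_j's. Collect the n equations into a matrix system V a = ℓ, where row i of V is v_i (expressed in the standard basis). Since V is invertible (lower-triangular with 1s on the diagonal, up to permutation), solve by back-substitution:
  V =
[[1, -1, 1, 1],
 [0, 1, 1, 0],
 [1, 1, 0, 0],
 [1, 0, 0, 0]]
  V a = (7, -1, 3, 4)
Solving gives a = (4, -1, 0, 2).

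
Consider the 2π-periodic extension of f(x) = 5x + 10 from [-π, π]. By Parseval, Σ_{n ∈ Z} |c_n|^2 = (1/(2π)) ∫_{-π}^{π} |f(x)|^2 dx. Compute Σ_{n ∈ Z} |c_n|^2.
Σ |c_n|^2 = 25π^2/3 + 100

Expand and integrate term by term over [-π, π]:
  ∫ (5x)^2 dx = 25·(2π^3/3); ∫ 2·5·(10)·x dx = 0 (odd integrand); ∫ 10^2 dx = 100·2π.
So (1/(2π)) ∫_{-π}^{π} (5x + 10)^2 dx = 25π^2/3 + 100 = 25π^2/3 + 100.
Parseval ⇒ Σ |c_n|^2 = 25π^2/3 + 100.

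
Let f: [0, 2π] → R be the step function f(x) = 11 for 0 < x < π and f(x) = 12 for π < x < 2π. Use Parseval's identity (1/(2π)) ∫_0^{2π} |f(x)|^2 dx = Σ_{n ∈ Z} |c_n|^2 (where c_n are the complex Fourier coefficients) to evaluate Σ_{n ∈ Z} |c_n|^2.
Σ |c_n|^2 = 265/2

Parseval equates the L^2 energy of f (normalised by 1/(2π)) with the ℓ^2 sum of its Fourier coefficients: (1/(2π)) ∫_0^{2π} |f|^2 = Σ |c_n|^2.
Compute the left side: (1/(2π)) [∫_0^π 11^2 dx + ∫_π^{2π} 12^2 dx] = (1/(2π)) · (121π + 144π) = (121 + 144)/2 = 265/2.
So Σ_{n ∈ Z} |c_n|^2 = 265/2.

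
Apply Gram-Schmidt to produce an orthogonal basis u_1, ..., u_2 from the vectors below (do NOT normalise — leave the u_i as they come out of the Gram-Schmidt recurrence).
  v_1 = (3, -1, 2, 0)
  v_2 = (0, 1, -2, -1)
Orthogonal basis:
  u_1 = (3, -1, 2, 0)
  u_2 = (15/14, 9/14, -9/7, -1)

Apply the Gram-Schmidt recurrence
  u_1 = v_1
  u_i = v_i − Σ_{j<i} ((v_i · u_j) / (u_j · u_j)) · u_j.

Step by step this gives:
  u_1 = (3, -1, 2, 0)
  u_2 = (15/14, 9/14, -9/7, -1)

Orthogonality check:
  u_2 · u_1 = 0 (should be 0)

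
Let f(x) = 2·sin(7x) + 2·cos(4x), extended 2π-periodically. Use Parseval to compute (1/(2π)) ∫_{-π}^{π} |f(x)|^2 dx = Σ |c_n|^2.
Σ |c_n|^2 = 4

Expand |f|^2 and use orthogonality of {sin(nx), cos(mx)} on [-π, π]:
  ∫_{-π}^{π} sin(nx)^2 dx = π, ∫ cos(mx)^2 dx = π, and cross terms integrate to 0.
So ∫_{-π}^{π} f(x)^2 dx = 2^2 · π + 2^2 · π = (4 + 4)π.
Divide by 2π: (4 + 4)/2 = 4.
By Parseval, this equals Σ |c_n|^2.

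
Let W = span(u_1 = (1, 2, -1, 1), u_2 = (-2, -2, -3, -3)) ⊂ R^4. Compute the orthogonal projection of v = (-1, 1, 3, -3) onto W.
proj_W(v) = (-35/73, -100/73, 110/73, -20/73)

Set up U = [u_1 | ... | u_2] ∈ R^(4×2). The projector onto W = col(U) is P = U (U^T U)^(-1) U^T.
Compute U^T U =
  [7, -6]
  [-6, 26],
and U^T v = (-5, 0).
Solve U^T U · c = U^T v for the coefficients: c = (-65/73, -15/73). The projection is proj_W(v) = U c.
Check: (v - proj_W(v)) · u_1 = 0  (should be 0).
Check: (v - proj_W(v)) · u_2 = 0  (should be 0).
Result: proj_W(v) = (-35/73, -100/73, 110/73, -20/73).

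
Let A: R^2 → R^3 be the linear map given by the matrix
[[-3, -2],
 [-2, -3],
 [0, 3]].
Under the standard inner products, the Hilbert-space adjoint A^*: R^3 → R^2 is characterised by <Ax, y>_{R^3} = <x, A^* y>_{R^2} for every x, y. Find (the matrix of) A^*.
A^* = A^T =
[[-3, -2, 0],
 [-2, -3, 3]]

For real matrices with standard dot products, the defining identity <Ax, y> = <x, A^* y> gives (Ax)^T y = x^T (A^*) y, i.e. x^T A^T y = x^T (A^*) y. Since this holds for all x, y, we must have A^* = A^T. Therefore
A^* =
[[-3, -2, 0],
 [-2, -3, 3]].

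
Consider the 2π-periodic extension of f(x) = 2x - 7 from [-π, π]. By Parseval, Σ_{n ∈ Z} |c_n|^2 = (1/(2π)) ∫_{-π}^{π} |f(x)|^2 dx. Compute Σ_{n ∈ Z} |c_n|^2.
Σ |c_n|^2 = 4π^2/3 + 49

Expand and integrate term by term over [-π, π]:
  ∫ (2x)^2 dx = 4·(2π^3/3); ∫ 2·2·(-7)·x dx = 0 (odd integrand); ∫ (-7)^2 dx = 49·2π.
So (1/(2π)) ∫_{-π}^{π} (2x - 7)^2 dx = 4π^2/3 + 49 = 4π^2/3 + 49.
Parseval ⇒ Σ |c_n|^2 = 4π^2/3 + 49.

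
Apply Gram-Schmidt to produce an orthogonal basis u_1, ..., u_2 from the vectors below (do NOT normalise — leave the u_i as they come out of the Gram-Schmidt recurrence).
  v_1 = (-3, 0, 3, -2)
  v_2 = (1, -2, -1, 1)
Orthogonal basis:
  u_1 = (-3, 0, 3, -2)
  u_2 = (-1/11, -2, 1/11, 3/11)

Apply the Gram-Schmidt recurrence
  u_1 = v_1
  u_i = v_i − Σ_{j<i} ((v_i · u_j) / (u_j · u_j)) · u_j.

Step by step this gives:
  u_1 = (-3, 0, 3, -2)
  u_2 = (-1/11, -2, 1/11, 3/11)

Orthogonality check:
  u_2 · u_1 = 0 (should be 0)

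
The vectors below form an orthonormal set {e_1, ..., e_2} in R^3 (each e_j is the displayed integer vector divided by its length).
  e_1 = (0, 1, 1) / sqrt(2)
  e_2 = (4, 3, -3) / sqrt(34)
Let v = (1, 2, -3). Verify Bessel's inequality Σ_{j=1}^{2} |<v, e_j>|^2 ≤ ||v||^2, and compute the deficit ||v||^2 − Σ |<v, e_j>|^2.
Σ |<v, e_j>|^2 = 189/17; ||v||^2 = 14; deficit = 49/17

Write each e_j = u_j / sqrt(<u_j, u_j>) where u_j is the displayed integer vector. Then <v, e_j> = <v, u_j> / sqrt(<u_j, u_j>), so |<v, e_j>|^2 = <v, u_j>^2 / <u_j, u_j>.
Coefficients: <v, e_1> = -1/sqrt(2), <v, e_2> = 19/sqrt(34).
Square and sum: Σ |<v, e_j>|^2 = 189/17.
Compute ||v||^2 = v·v = 14.
Deficit = 14 − 189/17 = 49/17 ≥ 0, confirming Bessel's inequality. (The deficit equals ||v − Σ <v,e_j> e_j||^2, the squared distance from v to span{e_j}.)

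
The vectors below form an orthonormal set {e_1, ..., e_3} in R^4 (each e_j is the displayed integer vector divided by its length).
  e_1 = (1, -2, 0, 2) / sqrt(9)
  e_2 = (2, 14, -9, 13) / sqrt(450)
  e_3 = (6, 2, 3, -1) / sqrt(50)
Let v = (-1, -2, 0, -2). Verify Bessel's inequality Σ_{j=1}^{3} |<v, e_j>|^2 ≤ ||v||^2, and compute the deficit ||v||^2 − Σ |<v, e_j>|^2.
Σ |<v, e_j>|^2 = 209/25; ||v||^2 = 9; deficit = 16/25

Write each e_j = u_j / sqrt(<u_j, u_j>) where u_j is the displayed integer vector. Then <v, e_j> = <v, u_j> / sqrt(<u_j, u_j>), so |<v, e_j>|^2 = <v, u_j>^2 / <u_j, u_j>.
Coefficients: <v, e_1> = -1/sqrt(9), <v, e_2> = -56/sqrt(450), <v, e_3> = -8/sqrt(50).
Square and sum: Σ |<v, e_j>|^2 = 209/25.
Compute ||v||^2 = v·v = 9.
Deficit = 9 − 209/25 = 16/25 ≥ 0, confirming Bessel's inequality. (The deficit equals ||v − Σ <v,e_j> e_j||^2, the squared distance from v to span{e_j}.)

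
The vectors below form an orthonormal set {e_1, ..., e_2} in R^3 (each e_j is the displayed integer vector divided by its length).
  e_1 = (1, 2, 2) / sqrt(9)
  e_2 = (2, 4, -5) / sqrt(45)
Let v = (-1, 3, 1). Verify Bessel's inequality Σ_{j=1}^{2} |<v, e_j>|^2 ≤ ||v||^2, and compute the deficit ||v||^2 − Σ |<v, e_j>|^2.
Σ |<v, e_j>|^2 = 6; ||v||^2 = 11; deficit = 5

Write each e_j = u_j / sqrt(<u_j, u_j>) where u_j is the displayed integer vector. Then <v, e_j> = <v, u_j> / sqrt(<u_j, u_j>), so |<v, e_j>|^2 = <v, u_j>^2 / <u_j, u_j>.
Coefficients: <v, e_1> = 7/sqrt(9), <v, e_2> = 5/sqrt(45).
Square and sum: Σ |<v, e_j>|^2 = 6.
Compute ||v||^2 = v·v = 11.
Deficit = 11 − 6 = 5 ≥ 0, confirming Bessel's inequality. (The deficit equals ||v − Σ <v,e_j> e_j||^2, the squared distance from v to span{e_j}.)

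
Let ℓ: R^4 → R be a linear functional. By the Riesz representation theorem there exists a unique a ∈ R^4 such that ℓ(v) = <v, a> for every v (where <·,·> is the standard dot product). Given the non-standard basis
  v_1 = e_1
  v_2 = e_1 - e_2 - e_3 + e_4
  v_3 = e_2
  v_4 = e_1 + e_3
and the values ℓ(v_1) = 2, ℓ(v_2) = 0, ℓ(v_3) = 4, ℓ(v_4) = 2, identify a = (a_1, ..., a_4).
a = (2, 4, 0, 2)

Write a = (a_1, ..., a_4) in the standard basis. For each basis vector v_i, ℓ(v_i) = <v_i, a> is a linear equation in the a_j's. Collect the n equations into a matrix system V a = ℓ, where row i of V is v_i (expressed in the standard basis). Since V is invertible (lower-triangular with 1s on the diagonal, up to permutation), solve by back-substitution:
  V =
[[1, 0, 0, 0],
 [1, -1, -1, 1],
 [0, 1, 0, 0],
 [1, 0, 1, 0]]
  V a = (2, 0, 4, 2)
Solving gives a = (2, 4, 0, 2).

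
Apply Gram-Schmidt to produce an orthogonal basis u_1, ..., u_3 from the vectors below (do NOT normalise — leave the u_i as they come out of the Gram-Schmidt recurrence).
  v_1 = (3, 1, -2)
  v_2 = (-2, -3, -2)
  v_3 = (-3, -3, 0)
Orthogonal basis:
  u_1 = (3, 1, -2)
  u_2 = (-13/14, -37/14, -19/7)
  u_3 = (16/71, -20/71, 14/71)

Apply the Gram-Schmidt recurrence
  u_1 = v_1
  u_i = v_i − Σ_{j<i} ((v_i · u_j) / (u_j · u_j)) · u_j.

Step by step this gives:
  u_1 = (3, 1, -2)
  u_2 = (-13/14, -37/14, -19/7)
  u_3 = (16/71, -20/71, 14/71)

Orthogonality check:
  u_2 · u_1 = 0 (should be 0)
  u_3 · u_1 = 0 (should be 0)
  u_3 · u_2 = 0 (should be 0)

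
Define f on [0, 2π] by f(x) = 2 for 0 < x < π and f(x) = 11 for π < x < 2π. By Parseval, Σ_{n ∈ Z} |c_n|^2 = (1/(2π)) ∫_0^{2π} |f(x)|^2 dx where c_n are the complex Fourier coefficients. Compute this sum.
Σ |c_n|^2 = 125/2

Parseval equates the L^2 energy of f (normalised by 1/(2π)) with the ℓ^2 sum of its Fourier coefficients: (1/(2π)) ∫_0^{2π} |f|^2 = Σ |c_n|^2.
Compute the left side: (1/(2π)) [∫_0^π 2^2 dx + ∫_π^{2π} 11^2 dx] = (1/(2π)) · (4π + 121π) = (4 + 121)/2 = 125/2.
So Σ_{n ∈ Z} |c_n|^2 = 125/2.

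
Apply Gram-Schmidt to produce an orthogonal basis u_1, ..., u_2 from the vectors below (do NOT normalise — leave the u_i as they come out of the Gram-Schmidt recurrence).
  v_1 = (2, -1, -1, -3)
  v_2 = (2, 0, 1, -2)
Orthogonal basis:
  u_1 = (2, -1, -1, -3)
  u_2 = (4/5, 3/5, 8/5, -1/5)

Apply the Gram-Schmidt recurrence
  u_1 = v_1
  u_i = v_i − Σ_{j<i} ((v_i · u_j) / (u_j · u_j)) · u_j.

Step by step this gives:
  u_1 = (2, -1, -1, -3)
  u_2 = (4/5, 3/5, 8/5, -1/5)

Orthogonality check:
  u_2 · u_1 = 0 (should be 0)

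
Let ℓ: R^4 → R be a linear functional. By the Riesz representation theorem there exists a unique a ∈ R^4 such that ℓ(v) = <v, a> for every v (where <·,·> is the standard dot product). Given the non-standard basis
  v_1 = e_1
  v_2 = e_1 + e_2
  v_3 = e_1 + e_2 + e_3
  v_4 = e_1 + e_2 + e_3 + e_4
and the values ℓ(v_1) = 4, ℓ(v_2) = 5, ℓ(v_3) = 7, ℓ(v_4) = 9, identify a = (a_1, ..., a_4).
a = (4, 1, 2, 2)

Write a = (a_1, ..., a_4) in the standard basis. For each basis vector v_i, ℓ(v_i) = <v_i, a> is a linear equation in the a_j's. Collect the n equations into a matrix system V a = ℓ, where row i of V is v_i (expressed in the standard basis). Since V is invertible (lower-triangular with 1s on the diagonal, up to permutation), solve by back-substitution:
  V =
[[1, 0, 0, 0],
 [1, 1, 0, 0],
 [1, 1, 1, 0],
 [1, 1, 1, 1]]
  V a = (4, 5, 7, 9)
Solving gives a = (4, 1, 2, 2).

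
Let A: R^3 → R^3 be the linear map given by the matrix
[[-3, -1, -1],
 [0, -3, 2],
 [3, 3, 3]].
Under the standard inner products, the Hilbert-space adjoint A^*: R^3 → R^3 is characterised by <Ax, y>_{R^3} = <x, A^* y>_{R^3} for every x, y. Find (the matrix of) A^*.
A^* = A^T =
[[-3, 0, 3],
 [-1, -3, 3],
 [-1, 2, 3]]

For real matrices with standard dot products, the defining identity <Ax, y> = <x, A^* y> gives (Ax)^T y = x^T (A^*) y, i.e. x^T A^T y = x^T (A^*) y. Since this holds for all x, y, we must have A^* = A^T. Therefore
A^* =
[[-3, 0, 3],
 [-1, -3, 3],
 [-1, 2, 3]].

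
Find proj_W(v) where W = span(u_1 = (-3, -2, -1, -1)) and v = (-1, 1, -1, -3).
proj_W(v) = (-1, -2/3, -1/3, -1/3)

Set up U = [u_1 | ... | u_1] ∈ R^(4×1). The projector onto W = col(U) is P = U (U^T U)^(-1) U^T.
Compute U^T U =
  [15],
and U^T v = (5).
Solve U^T U · c = U^T v for the coefficients: c = (1/3). The projection is proj_W(v) = U c.
Check: (v - proj_W(v)) · u_1 = 0  (should be 0).
Result: proj_W(v) = (-1, -2/3, -1/3, -1/3).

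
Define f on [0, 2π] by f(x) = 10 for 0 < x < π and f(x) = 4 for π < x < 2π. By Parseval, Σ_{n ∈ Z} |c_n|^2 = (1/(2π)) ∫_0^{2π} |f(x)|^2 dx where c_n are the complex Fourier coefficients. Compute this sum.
Σ |c_n|^2 = 58

Parseval equates the L^2 energy of f (normalised by 1/(2π)) with the ℓ^2 sum of its Fourier coefficients: (1/(2π)) ∫_0^{2π} |f|^2 = Σ |c_n|^2.
Compute the left side: (1/(2π)) [∫_0^π 10^2 dx + ∫_π^{2π} 4^2 dx] = (1/(2π)) · (100π + 16π) = (100 + 16)/2 = 58.
So Σ_{n ∈ Z} |c_n|^2 = 58.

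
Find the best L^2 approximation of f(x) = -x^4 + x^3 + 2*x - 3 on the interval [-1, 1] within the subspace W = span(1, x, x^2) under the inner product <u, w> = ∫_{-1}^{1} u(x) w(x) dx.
g(x) = -6*x^2/7 + 13*x/5 - 102/35

The best approximation g ∈ W is the orthogonal projection of f onto W. Writing g = a_0 + a_1 x + a_2 x^2, the coefficients solve the normal equations G · a = b where
  G_{ij} = <φ_i, φ_j> and b_i = <f, φ_i>, with φ_0 = 1, φ_1 = x, φ_2 = x^2.
G =
  [2, 0, 2/3]
  [0, 2/3, 0]
  [2/3, 0, 2/5],
b = (-32/5, 26/15, -16/7).
Solving gives a_0 = -102/35, a_1 = 13/5, a_2 = -6/7, so
  g(x) = -6*x^2/7 + 13*x/5 - 102/35.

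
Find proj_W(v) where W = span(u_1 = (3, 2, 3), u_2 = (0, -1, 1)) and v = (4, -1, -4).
proj_W(v) = (-3/43, 62/43, -67/43)

Set up U = [u_1 | ... | u_2] ∈ R^(3×2). The projector onto W = col(U) is P = U (U^T U)^(-1) U^T.
Compute U^T U =
  [22, 1]
  [1, 2],
and U^T v = (-2, -3).
Solve U^T U · c = U^T v for the coefficients: c = (-1/43, -64/43). The projection is proj_W(v) = U c.
Check: (v - proj_W(v)) · u_1 = 0  (should be 0).
Check: (v - proj_W(v)) · u_2 = 0  (should be 0).
Result: proj_W(v) = (-3/43, 62/43, -67/43).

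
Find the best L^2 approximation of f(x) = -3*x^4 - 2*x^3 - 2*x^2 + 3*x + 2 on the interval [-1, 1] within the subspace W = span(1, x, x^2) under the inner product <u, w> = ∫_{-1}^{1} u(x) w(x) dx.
g(x) = -32*x^2/7 + 9*x/5 + 79/35

The best approximation g ∈ W is the orthogonal projection of f onto W. Writing g = a_0 + a_1 x + a_2 x^2, the coefficients solve the normal equations G · a = b where
  G_{ij} = <φ_i, φ_j> and b_i = <f, φ_i>, with φ_0 = 1, φ_1 = x, φ_2 = x^2.
G =
  [2, 0, 2/3]
  [0, 2/3, 0]
  [2/3, 0, 2/5],
b = (22/15, 6/5, -34/105).
Solving gives a_0 = 79/35, a_1 = 9/5, a_2 = -32/7, so
  g(x) = -32*x^2/7 + 9*x/5 + 79/35.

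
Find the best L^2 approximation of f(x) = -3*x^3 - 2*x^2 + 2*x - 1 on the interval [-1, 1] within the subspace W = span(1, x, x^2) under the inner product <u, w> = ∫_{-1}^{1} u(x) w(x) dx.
g(x) = -2*x^2 + x/5 - 1

The best approximation g ∈ W is the orthogonal projection of f onto W. Writing g = a_0 + a_1 x + a_2 x^2, the coefficients solve the normal equations G · a = b where
  G_{ij} = <φ_i, φ_j> and b_i = <f, φ_i>, with φ_0 = 1, φ_1 = x, φ_2 = x^2.
G =
  [2, 0, 2/3]
  [0, 2/3, 0]
  [2/3, 0, 2/5],
b = (-10/3, 2/15, -22/15).
Solving gives a_0 = -1, a_1 = 1/5, a_2 = -2, so
  g(x) = -2*x^2 + x/5 - 1.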